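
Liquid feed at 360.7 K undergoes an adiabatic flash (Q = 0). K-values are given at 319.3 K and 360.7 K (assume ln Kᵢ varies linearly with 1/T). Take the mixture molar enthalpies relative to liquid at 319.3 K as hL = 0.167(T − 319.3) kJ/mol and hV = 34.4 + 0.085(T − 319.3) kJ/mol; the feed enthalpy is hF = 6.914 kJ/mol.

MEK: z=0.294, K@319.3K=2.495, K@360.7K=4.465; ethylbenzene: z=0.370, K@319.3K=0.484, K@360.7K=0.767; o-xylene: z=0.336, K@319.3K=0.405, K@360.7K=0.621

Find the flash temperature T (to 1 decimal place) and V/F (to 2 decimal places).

T = 326.1 K, V/F = 0.17

Adiabatic flash: solve Rachford–Rice at each trial T, then check hF = ψ·hV(T) + (1−ψ)·hL(T).
  T = 319.3 K: K = (2.495, 0.484, 0.405), RR gives ψ = 0.059, H_out = 2.021 kJ/mol
  T = 360.7 K: K = (4.465, 0.767, 0.621), RR gives ψ = 0.752, H_out = 30.222 kJ/mol
  T = 340.0 K: K = (3.397, 0.618, 0.508), RR gives ψ = 0.380, H_out = 15.891 kJ/mol
  T = 329.6 K: K = (2.923, 0.549, 0.455), RR gives ψ = 0.225, H_out = 9.273 kJ/mol
  T = 324.5 K: K = (2.706, 0.516, 0.430), RR gives ψ = 0.146, H_out = 5.829 kJ/mol
  T = 327.1 K: K = (2.816, 0.533, 0.443), RR gives ψ = 0.187, H_out = 7.612 kJ/mol
  T = 325.8 K: K = (2.761, 0.524, 0.436), RR gives ψ = 0.167, H_out = 6.729 kJ/mol
Linear interpolation between T = 325.8 (H_out = 6.729) and T = 327.1 (H_out = 7.612) on hF = 6.914 gives T ≈ 326.1 K, at which ψ = 0.17.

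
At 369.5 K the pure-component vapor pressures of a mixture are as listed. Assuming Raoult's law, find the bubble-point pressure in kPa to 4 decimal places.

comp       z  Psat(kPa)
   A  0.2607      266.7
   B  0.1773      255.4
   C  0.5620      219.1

Pbub = 237.9453 kPa

At the bubble point ψ → 0, so ΣzᵢKᵢ = 1 with Kᵢ = Pᵢˢᵃᵗ/P ⇒ P = ΣzᵢPᵢˢᵃᵗ.
P = 0.2607·266.7 + 0.1773·255.4 + 0.5620·219.1 = 237.9453 kPa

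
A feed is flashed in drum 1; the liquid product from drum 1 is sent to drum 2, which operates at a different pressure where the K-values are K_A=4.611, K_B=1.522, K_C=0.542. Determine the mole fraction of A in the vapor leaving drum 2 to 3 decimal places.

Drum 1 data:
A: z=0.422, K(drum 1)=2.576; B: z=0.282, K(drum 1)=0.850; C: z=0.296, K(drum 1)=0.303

y_A (drum 2) = 0.279

Drum 1:
Let ψ₁ = V/F and solve Σ zᵢ(Kᵢ−1)/(1+ψ₁(Kᵢ−1)) = 0.
Check two-phase: ΣzᵢKᵢ = 1.416 > 1 and Σzᵢ/Kᵢ = 1.472 > 1, so g(0) = 0.416 > 0 and g(1) = -0.472 < 0.
Newton iteration, ψ₁⁰ = 0.5:
  ψ₁ = 0.500: g = 0.0096, g' = -0.674 → ψ₁ = 0.514
Converged at ψ₁ = 0.514.
Drum-1 compositions:
  A: x = 0.233, y = 0.600
  B: x = 0.306, y = 0.260
  C: x = 0.461, y = 0.140
Drum-2 feed = drum-1 liquid: z₂ = (0.2331, 0.3056, 0.4613).
Drum 2:
Let ψ₂ = V/F and solve Σ zᵢ(Kᵢ−1)/(1+ψ₂(Kᵢ−1)) = 0.
Check two-phase: ΣzᵢKᵢ = 1.790 > 1 and Σzᵢ/Kᵢ = 1.102 > 1, so g(0) = 0.790 > 0 and g(1) = -0.102 < 0.
Newton–Raphson from ψ₂ = 0.56:
  ψ₂ = 0.560: g = 0.1178, g' = -0.558 → ψ₂ = 0.771
  ψ₂ = 0.771: g = 0.0095, g' = -0.486 → ψ₂ = 0.791
Converged at ψ₂ = 0.791.
  A: x = 0.060, y = 0.279
  B: x = 0.216, y = 0.329
  C: x = 0.723, y = 0.392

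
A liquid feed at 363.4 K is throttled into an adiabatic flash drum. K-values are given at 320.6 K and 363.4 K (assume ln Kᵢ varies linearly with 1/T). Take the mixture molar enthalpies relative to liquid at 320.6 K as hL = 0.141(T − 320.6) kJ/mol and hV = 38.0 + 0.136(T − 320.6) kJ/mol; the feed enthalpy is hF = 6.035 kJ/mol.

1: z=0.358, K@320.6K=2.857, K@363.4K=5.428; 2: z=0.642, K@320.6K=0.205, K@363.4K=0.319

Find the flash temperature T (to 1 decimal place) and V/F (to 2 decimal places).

T = 324.6 K, V/F = 0.14

Adiabatic flash: solve Rachford–Rice at each trial T, then check hF = ψ·hV(T) + (1−ψ)·hL(T).
  T = 320.6 K: K = (2.857, 0.205), RR gives ψ = 0.105, H_out = 3.975 kJ/mol
  T = 363.4 K: K = (5.428, 0.319), RR gives ψ = 0.381, H_out = 20.420 kJ/mol
  T = 342.0 K: K = (4.018, 0.259), RR gives ψ = 0.271, H_out = 13.271 kJ/mol
  T = 331.3 K: K = (3.407, 0.231), RR gives ψ = 0.199, H_out = 9.062 kJ/mol
  T = 326.0 K: K = (3.127, 0.218), RR gives ψ = 0.156, H_out = 6.687 kJ/mol
  T = 323.3 K: K = (2.990, 0.212), RR gives ψ = 0.131, H_out = 5.373 kJ/mol
  T = 324.6 K: K = (3.055, 0.215), RR gives ψ = 0.144, H_out = 6.016 kJ/mol
Linear interpolation between T = 324.6 (H_out = 6.016) and T = 326.0 (H_out = 6.687) on hF = 6.035 gives T ≈ 324.6 K, at which ψ = 0.14.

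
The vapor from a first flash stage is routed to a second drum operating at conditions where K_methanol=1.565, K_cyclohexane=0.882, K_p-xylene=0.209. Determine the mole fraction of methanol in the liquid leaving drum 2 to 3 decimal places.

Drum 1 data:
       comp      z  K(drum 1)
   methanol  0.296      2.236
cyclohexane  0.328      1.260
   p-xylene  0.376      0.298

x_methanol (drum 2) = 0.384

Drum 1:
Material balance + equilibrium reduce to Σ zᵢ(Kᵢ−1)/(1+ψ₁(Kᵢ−1)) = 0.
Check two-phase: ΣzᵢKᵢ = 1.187 > 1 and Σzᵢ/Kᵢ = 1.654 > 1, so g(0) = 0.187 > 0 and g(1) = -0.654 < 0.
Newton iteration, ψ₁⁰ = 0.5:
  ψ₁ = 0.500: g = -0.1051, g' = -0.630 → ψ₁ = 0.333
  ψ₁ = 0.333: g = -0.0069, g' = -0.561 → ψ₁ = 0.321
Converged at ψ₁ = 0.321.
Drum-1 compositions:
  methanol: x = 0.212, y = 0.474
  cyclohexane: x = 0.303, y = 0.381
  p-xylene: x = 0.485, y = 0.145
Drum-2 feed = drum-1 vapor: z₂ = (0.4739, 0.3815, 0.1446).
Drum 2:
Let ψ₂ = V/F and solve Σ zᵢ(Kᵢ−1)/(1+ψ₂(Kᵢ−1)) = 0.
Feasibility: ΣzᵢKᵢ = 1.108, Σzᵢ/Kᵢ = 1.427 — both > 1, two phases present.
Newton–Raphson from ψ₂ = 0.65:
  ψ₂ = 0.650: g = -0.0884, g' = -0.470 → ψ₂ = 0.462
  ψ₂ = 0.462: g = -0.0156, g' = -0.326 → ψ₂ = 0.414
  ψ₂ = 0.414: g = -0.0005, g' = -0.305 → ψ₂ = 0.413
Converged at ψ₂ = 0.413.
  methanol: x = 0.384, y = 0.601
  cyclohexane: x = 0.401, y = 0.354
  p-xylene: x = 0.215, y = 0.045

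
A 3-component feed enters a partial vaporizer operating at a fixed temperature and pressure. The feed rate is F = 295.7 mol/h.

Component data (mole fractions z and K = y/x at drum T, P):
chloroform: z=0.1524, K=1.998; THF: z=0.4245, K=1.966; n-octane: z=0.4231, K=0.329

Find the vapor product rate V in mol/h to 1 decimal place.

V = 125.8 mol/h

Rachford–Rice: g(ψ) = Σ zᵢ(Kᵢ−1)/(1+ψ(Kᵢ−1)) = 0.
g(0) = ΣzᵢKᵢ − 1 = 0.2783 and g(1) = 1 − Σzᵢ/Kᵢ = -0.5782, so a root lies in (0, 1).
Iterate (Newton) starting at ψ = 0.32:
  ψ = 0.3200: g = 0.06699, g' = -0.6273 → ψ = 0.4268
  ψ = 0.4268: g = -0.00081, g' = -0.6473 → ψ = 0.4255
Converged at ψ = 0.4255.
Then V = ψ·F = 0.4255·295.7 = 125.8 mol/h and L = F − V = 169.9 mol/h.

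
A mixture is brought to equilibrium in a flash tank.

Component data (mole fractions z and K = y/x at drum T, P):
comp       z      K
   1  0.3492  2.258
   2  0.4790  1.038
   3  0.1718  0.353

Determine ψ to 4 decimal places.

ψ = 0.8137

Newton iteration, ψ⁰ = 0.51:
  ψ = 0.5100: g = 0.11957, g' = -0.3659 → ψ = 0.8367
  ψ = 0.8367: g = -0.01071, g' = -0.4737 → ψ = 0.8141
  ψ = 0.8141: g = -0.00020, g' = -0.4566 → ψ = 0.8137
Converged at ψ = 0.8137.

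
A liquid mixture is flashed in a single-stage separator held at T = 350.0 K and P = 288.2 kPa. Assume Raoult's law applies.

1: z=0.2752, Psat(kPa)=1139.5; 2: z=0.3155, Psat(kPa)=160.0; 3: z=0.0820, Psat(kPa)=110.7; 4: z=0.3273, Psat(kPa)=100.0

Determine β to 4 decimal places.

Raoult's law: Kᵢ = Pᵢˢᵃᵗ/P = Pᵢˢᵃᵗ/288.2.
  K_1 = 1139.5/288.2 = 3.953851, K_2 = 160.0/288.2 = 0.555170, K_3 = 110.7/288.2 = 0.384108, K_4 = 100.0/288.2 = 0.346981
Material balance + equilibrium reduce to Σ zᵢ(Kᵢ−1)/(1+β(Kᵢ−1)) = 0.
g(0) = ΣzᵢKᵢ − 1 = 0.4083 and g(1) = 1 − Σzᵢ/Kᵢ = -0.7947, so a root lies in (0, 1).
Newton iteration, β⁰ = 0.5:
  β = 0.5000: g = -0.24262, g' = -0.8673 → β = 0.2202
  β = 0.2202: g = 0.02884, g' = -1.1901 → β = 0.2445
  β = 0.2445: g = 0.00076, g' = -1.1290 → β = 0.2452
Converged at β = 0.2452.

β = 0.2452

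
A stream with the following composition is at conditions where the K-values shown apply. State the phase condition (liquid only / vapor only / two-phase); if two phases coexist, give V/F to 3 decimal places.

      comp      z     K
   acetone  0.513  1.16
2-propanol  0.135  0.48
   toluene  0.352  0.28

liquid only

ΣzᵢKᵢ = 0.758; Σzᵢ/Kᵢ = 1.981.
Since ΣzᵢKᵢ < 1 the mixture is below its bubble point — single liquid phase.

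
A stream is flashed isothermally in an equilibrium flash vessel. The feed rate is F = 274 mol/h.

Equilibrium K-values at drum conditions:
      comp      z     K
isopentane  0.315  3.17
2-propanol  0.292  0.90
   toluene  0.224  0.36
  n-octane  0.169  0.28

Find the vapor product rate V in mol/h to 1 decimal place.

V = 99.7 mol/h

Rachford–Rice: g(V/F) = Σ zᵢ(Kᵢ−1)/(1+V/F(Kᵢ−1)) = 0.
Check two-phase: ΣzᵢKᵢ = 1.389 > 1 and Σzᵢ/Kᵢ = 1.650 > 1, so g(0) = 0.389 > 0 and g(1) = -0.650 < 0.
Iterate (Newton) starting at V/F = 0.5:
  V/F = 0.500: g = -0.1038, g' = -0.757 → V/F = 0.363
  V/F = 0.363: g = 0.0008, g' = -0.784 → V/F = 0.364
Converged at V/F = 0.364.
Then V = V/F·F = 0.3637·274 = 99.7 mol/h and L = F − V = 174.3 mol/h.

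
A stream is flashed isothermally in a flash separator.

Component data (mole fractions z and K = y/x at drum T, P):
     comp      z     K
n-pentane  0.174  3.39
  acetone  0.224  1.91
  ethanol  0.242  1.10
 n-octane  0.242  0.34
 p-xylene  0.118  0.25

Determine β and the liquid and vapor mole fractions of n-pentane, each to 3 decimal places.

β = 0.461, x_n-pentane = 0.083, y_n-pentane = 0.281

Let β = V/F and solve Σ zᵢ(Kᵢ−1)/(1+β(Kᵢ−1)) = 0.
Check two-phase: ΣzᵢKᵢ = 1.396 > 1 and Σzᵢ/Kᵢ = 1.572 > 1, so g(0) = 0.396 > 0 and g(1) = -0.572 < 0.
Newton–Raphson from β = 0.5:
  β = 0.500: g = -0.0274, g' = -0.701 → β = 0.461
Converged at β = 0.461.
Compositions from xᵢ = zᵢ/(1+β(Kᵢ−1)), yᵢ = Kᵢxᵢ:
  n-pentane: x = 0.083, y = 0.281
  acetone: x = 0.158, y = 0.301
  ethanol: x = 0.231, y = 0.254
  n-octane: x = 0.348, y = 0.118
  p-xylene: x = 0.180, y = 0.045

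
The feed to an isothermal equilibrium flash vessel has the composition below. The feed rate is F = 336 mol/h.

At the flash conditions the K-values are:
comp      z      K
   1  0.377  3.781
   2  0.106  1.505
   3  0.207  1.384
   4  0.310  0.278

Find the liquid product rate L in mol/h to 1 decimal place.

L = 99.0 mol/h

Let β = V/F and solve Σ zᵢ(Kᵢ−1)/(1+β(Kᵢ−1)) = 0.
Check two-phase: ΣzᵢKᵢ = 1.958 > 1 and Σzᵢ/Kᵢ = 1.435 > 1, so g(0) = 0.958 > 0 and g(1) = -0.435 < 0.
Iterate (Newton) starting at β = 0.6:
  β = 0.600: g = 0.1037, g' = -0.949 → β = 0.709
  β = 0.709: g = -0.0042, g' = -1.042 → β = 0.705
Converged at β = 0.705.
Then V = β·F = 0.7053·336 = 237.0 mol/h and L = F − V = 99.0 mol/h.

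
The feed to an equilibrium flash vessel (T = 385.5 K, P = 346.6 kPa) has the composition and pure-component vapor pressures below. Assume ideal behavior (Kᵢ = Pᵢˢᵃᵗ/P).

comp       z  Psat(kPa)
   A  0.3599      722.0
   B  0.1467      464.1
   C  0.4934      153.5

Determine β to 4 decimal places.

Raoult's law: Kᵢ = Pᵢˢᵃᵗ/P = Pᵢˢᵃᵗ/346.6.
  K_A = 722.0/346.6 = 2.083093, K_B = 464.1/346.6 = 1.339008, K_C = 153.5/346.6 = 0.442874
Material balance + equilibrium reduce to Σ zᵢ(Kᵢ−1)/(1+β(Kᵢ−1)) = 0.
g(0) = ΣzᵢKᵢ − 1 = 0.1647 and g(1) = 1 − Σzᵢ/Kᵢ = -0.3964, so a root lies in (0, 1).
Newton iteration, β⁰ = 0.5:
  β = 0.5000: g = -0.08564, g' = -0.4842 → β = 0.3232
  β = 0.3232: g = -0.00168, g' = -0.4731 → β = 0.3196
Converged at β = 0.3196.

β = 0.3196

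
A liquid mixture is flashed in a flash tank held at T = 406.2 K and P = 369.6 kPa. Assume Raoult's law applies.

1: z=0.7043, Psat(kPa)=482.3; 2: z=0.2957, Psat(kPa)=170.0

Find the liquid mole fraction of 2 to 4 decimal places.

Raoult's law: Kᵢ = Pᵢˢᵃᵗ/P = Pᵢˢᵃᵗ/369.6.
  K_1 = 482.3/369.6 = 1.304924, K_2 = 170.0/369.6 = 0.459957
Binary case is linear: z₁(K₁−1)(1+ψ(K₂−1)) + z₂(K₂−1)(1+ψ(K₁−1)) = 0
⇒ ψ = [z₁(K₁−1)+z₂(K₂−1)] / [−(K₁−1)(K₂−1)] = 0.05507/0.16467 = 0.3344
Compositions from xᵢ = zᵢ/(1+ψ(Kᵢ−1)), yᵢ = Kᵢxᵢ:
  1: x = 0.6391, y = 0.8340
  2: x = 0.3609, y = 0.1660

x_2 = 0.3609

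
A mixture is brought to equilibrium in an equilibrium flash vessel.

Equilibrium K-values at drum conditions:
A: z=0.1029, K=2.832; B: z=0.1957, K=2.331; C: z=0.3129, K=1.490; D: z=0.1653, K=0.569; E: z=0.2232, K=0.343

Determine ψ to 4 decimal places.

ψ = 0.6270

Rachford–Rice: g(ψ) = Σ zᵢ(Kᵢ−1)/(1+ψ(Kᵢ−1)) = 0.
g(0) = ΣzᵢKᵢ − 1 = 0.3844 and g(1) = 1 − Σzᵢ/Kᵢ = -0.2715, so a root lies in (0, 1).
Iterate (Newton) starting at ψ = 0.42:
  ψ = 0.4200: g = 0.11125, g' = -0.5342 → ψ = 0.6283
  ψ = 0.6283: g = -0.00069, g' = -0.5585 → ψ = 0.6270
Converged at ψ = 0.6270.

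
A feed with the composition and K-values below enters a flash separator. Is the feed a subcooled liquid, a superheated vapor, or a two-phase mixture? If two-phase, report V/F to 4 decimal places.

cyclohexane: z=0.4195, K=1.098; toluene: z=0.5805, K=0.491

ΣzᵢKᵢ = 0.7456; Σzᵢ/Kᵢ = 1.5643.
Since ΣzᵢKᵢ < 1 the mixture is below its bubble point — single liquid phase.

subcooled liquid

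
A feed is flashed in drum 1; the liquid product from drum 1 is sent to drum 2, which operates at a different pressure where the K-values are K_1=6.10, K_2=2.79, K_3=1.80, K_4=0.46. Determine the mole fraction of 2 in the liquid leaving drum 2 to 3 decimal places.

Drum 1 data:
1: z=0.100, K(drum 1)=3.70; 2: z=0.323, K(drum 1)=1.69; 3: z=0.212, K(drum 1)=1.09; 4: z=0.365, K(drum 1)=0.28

Drum 1:
Let ψ₁ = V/F and solve Σ zᵢ(Kᵢ−1)/(1+ψ₁(Kᵢ−1)) = 0.
Check two-phase: ΣzᵢKᵢ = 1.249 > 1 and Σzᵢ/Kᵢ = 1.716 > 1, so g(0) = 0.249 > 0 and g(1) = -0.716 < 0.
Newton iteration, ψ₁⁰ = 0.69:
  ψ₁ = 0.690: g = -0.2590, g' = -0.908 → ψ₁ = 0.405
  ψ₁ = 0.405: g = -0.0493, g' = -0.639 → ψ₁ = 0.328
  ψ₁ = 0.328: g = -0.0004, g' = -0.633 → ψ₁ = 0.327
Converged at ψ₁ = 0.327.
Drum-1 compositions:
  1: x = 0.053, y = 0.196
  2: x = 0.264, y = 0.445
  3: x = 0.206, y = 0.224
  4: x = 0.477, y = 0.134
Drum-2 feed = drum-1 liquid: z₂ = (0.0531, 0.2635, 0.2059, 0.4774).
Drum 2:
Rachford–Rice: g(ψ₂) = Σ zᵢ(Kᵢ−1)/(1+ψ₂(Kᵢ−1)) = 0.
Feasibility: ΣzᵢKᵢ = 1.649, Σzᵢ/Kᵢ = 1.255 — both > 1, two phases present.
Newton iteration, ψ₂⁰ = 0.5:
  ψ₂ = 0.500: g = 0.0897, g' = -0.673 → ψ₂ = 0.633
  ψ₂ = 0.633: g = 0.0027, g' = -0.642 → ψ₂ = 0.637
Converged at ψ₂ = 0.637.
  1: x = 0.012, y = 0.076
  2: x = 0.123, y = 0.343
  3: x = 0.136, y = 0.245
  4: x = 0.728, y = 0.335

x_2 (drum 2) = 0.123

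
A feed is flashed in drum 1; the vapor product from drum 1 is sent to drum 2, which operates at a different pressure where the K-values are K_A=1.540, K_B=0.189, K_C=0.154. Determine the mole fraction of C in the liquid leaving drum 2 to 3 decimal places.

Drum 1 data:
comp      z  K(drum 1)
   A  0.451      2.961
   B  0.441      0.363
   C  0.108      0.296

x_C (drum 2) = 0.070

Drum 1:
Newton–Raphson from ψ₁ = 0.5:
  ψ₁ = 0.500: g = -0.0830, g' = -0.955 → ψ₁ = 0.413
Converged at ψ₁ = 0.413.
Drum-1 compositions:
  A: x = 0.249, y = 0.738
  B: x = 0.599, y = 0.217
  C: x = 0.152, y = 0.045
Drum-2 feed = drum-1 vapor: z₂ = (0.7376, 0.2173, 0.0451).
Drum 2:
Iterate (Newton) starting at ψ₂ = 0.54:
  ψ₂ = 0.540: g = -0.0753, g' = -0.691 → ψ₂ = 0.431
  ψ₂ = 0.431: g = -0.0078, g' = -0.559 → ψ₂ = 0.417
Converged at ψ₂ = 0.417.
  A: x = 0.602, y = 0.927
  B: x = 0.328, y = 0.062
  C: x = 0.070, y = 0.011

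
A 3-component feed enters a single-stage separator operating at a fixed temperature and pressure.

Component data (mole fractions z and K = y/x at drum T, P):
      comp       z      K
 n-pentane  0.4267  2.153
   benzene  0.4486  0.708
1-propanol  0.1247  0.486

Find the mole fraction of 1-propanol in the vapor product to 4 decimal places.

y_1-propanol = 0.0965

Newton iteration, β⁰ = 0.5:
  β = 0.5000: g = 0.07242, g' = -0.3404 → β = 0.7128
  β = 0.7128: g = 0.00347, g' = -0.3140 → β = 0.7238
Converged at β = 0.7238.
Compositions from xᵢ = zᵢ/(1+β(Kᵢ−1)), yᵢ = Kᵢxᵢ:
  n-pentane: x = 0.2326, y = 0.5008
  benzene: x = 0.5688, y = 0.4027
  1-propanol: x = 0.1986, y = 0.0965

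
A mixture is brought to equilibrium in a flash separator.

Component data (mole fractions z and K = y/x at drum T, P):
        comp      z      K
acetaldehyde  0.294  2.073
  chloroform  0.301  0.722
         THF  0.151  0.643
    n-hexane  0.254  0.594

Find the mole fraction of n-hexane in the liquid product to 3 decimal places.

Rachford–Rice: g(β) = Σ zᵢ(Kᵢ−1)/(1+β(Kᵢ−1)) = 0.
Feasibility: ΣzᵢKᵢ = 1.075, Σzᵢ/Kᵢ = 1.221 — both > 1, two phases present.
Newton–Raphson from β = 0.39:
  β = 0.390: g = -0.0566, g' = -0.283 → β = 0.190
  β = 0.190: g = 0.0042, g' = -0.331 → β = 0.202
  β = 0.202: g = 0.0000, g' = -0.327 → β = 0.203
Converged at β = 0.203.
Compositions from xᵢ = zᵢ/(1+β(Kᵢ−1)), yᵢ = Kᵢxᵢ:
  acetaldehyde: x = 0.242, y = 0.501
  chloroform: x = 0.319, y = 0.230
  THF: x = 0.163, y = 0.105
  n-hexane: x = 0.277, y = 0.164

x_n-hexane = 0.277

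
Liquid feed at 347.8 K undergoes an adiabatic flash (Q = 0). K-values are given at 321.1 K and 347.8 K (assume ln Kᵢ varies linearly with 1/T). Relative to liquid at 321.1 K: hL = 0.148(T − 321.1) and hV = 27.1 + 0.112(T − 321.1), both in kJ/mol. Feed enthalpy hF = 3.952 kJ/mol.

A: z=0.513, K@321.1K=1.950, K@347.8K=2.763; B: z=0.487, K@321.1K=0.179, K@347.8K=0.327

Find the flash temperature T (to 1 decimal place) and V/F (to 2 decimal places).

Adiabatic flash: solve Rachford–Rice at each trial T, then check hF = ψ·hV(T) + (1−ψ)·hL(T).
  T = 321.1 K: K = (1.950, 0.179), RR gives ψ = 0.112, H_out = 3.041 kJ/mol
  T = 347.8 K: K = (2.763, 0.327), RR gives ψ = 0.486, H_out = 16.656 kJ/mol
  T = 334.5 K: K = (2.339, 0.245), RR gives ψ = 0.316, H_out = 10.391 kJ/mol
  T = 327.8 K: K = (2.140, 0.210), RR gives ψ = 0.222, H_out = 6.958 kJ/mol
  T = 324.5 K: K = (2.045, 0.194), RR gives ψ = 0.171, H_out = 5.109 kJ/mol
  T = 322.8 K: K = (1.997, 0.187), RR gives ψ = 0.142, H_out = 4.099 kJ/mol
Linear interpolation between T = 321.1 (H_out = 3.041) and T = 322.8 (H_out = 4.099) on hF = 3.952 gives T ≈ 322.6 K, at which ψ = 0.14.

T = 322.6 K, V/F = 0.14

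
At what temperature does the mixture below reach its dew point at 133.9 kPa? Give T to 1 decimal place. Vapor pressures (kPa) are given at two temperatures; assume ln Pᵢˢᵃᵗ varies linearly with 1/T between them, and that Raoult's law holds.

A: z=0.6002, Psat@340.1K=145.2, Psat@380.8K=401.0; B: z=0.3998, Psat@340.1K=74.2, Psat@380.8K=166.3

T = 350.2 K

Dew-point temperature: Σzᵢ·P/Pᵢˢᵃᵗ(T) = 1. Interpolate ln Pᵢˢᵃᵗ = aᵢ + bᵢ/T.
  T = 340.1 K: ΣzᵢP/Pᵢˢᵃᵗ = 1.2750
  T = 380.8 K: ΣzᵢP/Pᵢˢᵃᵗ = 0.5223
  T = 360.5 K: ΣzᵢP/Pᵢˢᵃᵗ = 0.7938
  T = 350.3 K: ΣzᵢP/Pᵢˢᵃᵗ = 0.9988
  T = 345.2 K: ΣzᵢP/Pᵢˢᵃᵗ = 1.1263
  T = 347.8 K: ΣzᵢP/Pᵢˢᵃᵗ = 1.0589
  T = 349.1 K: ΣzᵢP/Pᵢˢᵃᵗ = 1.0271
Interpolating between 349.1 K and 350.3 K gives T ≈ 350.2 K.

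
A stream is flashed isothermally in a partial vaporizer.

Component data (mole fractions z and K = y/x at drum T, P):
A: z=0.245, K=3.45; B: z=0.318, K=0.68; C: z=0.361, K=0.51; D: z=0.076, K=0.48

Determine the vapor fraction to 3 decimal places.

ψ = 0.270

Rachford–Rice: g(ψ) = Σ zᵢ(Kᵢ−1)/(1+ψ(Kᵢ−1)) = 0.
Check two-phase: ΣzᵢKᵢ = 1.282 > 1 and Σzᵢ/Kᵢ = 1.405 > 1, so g(0) = 0.282 > 0 and g(1) = -0.405 < 0.
Newton iteration, ψ⁰ = 0.63:
  ψ = 0.630: g = -0.2061, g' = -0.505 → ψ = 0.222
  ψ = 0.222: g = 0.0361, g' = -0.790 → ψ = 0.268
  ψ = 0.268: g = 0.0017, g' = -0.718 → ψ = 0.270
Converged at ψ = 0.270.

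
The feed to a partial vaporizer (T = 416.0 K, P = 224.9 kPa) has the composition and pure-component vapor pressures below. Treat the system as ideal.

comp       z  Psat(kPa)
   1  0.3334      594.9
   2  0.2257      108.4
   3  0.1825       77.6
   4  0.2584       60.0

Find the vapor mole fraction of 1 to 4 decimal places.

y_1 = 0.7408

Raoult's law: Kᵢ = Pᵢˢᵃᵗ/P = Pᵢˢᵃᵗ/224.9.
  K_1 = 594.9/224.9 = 2.645176, K_2 = 108.4/224.9 = 0.481992, K_3 = 77.6/224.9 = 0.345042, K_4 = 60.0/224.9 = 0.266785
Rachford–Rice: g(ψ) = Σ zᵢ(Kᵢ−1)/(1+ψ(Kᵢ−1)) = 0.
Feasibility: ΣzᵢKᵢ = 1.1226, Σzᵢ/Kᵢ = 2.0918 — both > 1, two phases present.
Newton–Raphson from ψ = 0.43:
  ψ = 0.4300: g = -0.27227, g' = -0.8578 → ψ = 0.1126
  ψ = 0.1126: g = 0.00307, g' = -0.9670 → ψ = 0.1158
Converged at ψ = 0.1158.
Compositions from xᵢ = zᵢ/(1+ψ(Kᵢ−1)), yᵢ = Kᵢxᵢ:
  1: x = 0.2801, y = 0.7408
  2: x = 0.2401, y = 0.1157
  3: x = 0.1975, y = 0.0681
  4: x = 0.2824, y = 0.0753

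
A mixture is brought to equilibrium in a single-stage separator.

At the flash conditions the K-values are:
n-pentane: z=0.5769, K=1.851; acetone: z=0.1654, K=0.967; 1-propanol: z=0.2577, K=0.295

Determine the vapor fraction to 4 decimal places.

Rachford–Rice: g(ψ) = Σ zᵢ(Kᵢ−1)/(1+ψ(Kᵢ−1)) = 0.
g(0) = ΣzᵢKᵢ − 1 = 0.3038 and g(1) = 1 − Σzᵢ/Kᵢ = -0.3563, so a root lies in (0, 1).
Newton iteration, ψ⁰ = 0.5:
  ψ = 0.5000: g = 0.05827, g' = -0.5113 → ψ = 0.6140
  ψ = 0.6140: g = -0.00344, g' = -0.5786 → ψ = 0.6080
Converged at ψ = 0.6080.

ψ = 0.6080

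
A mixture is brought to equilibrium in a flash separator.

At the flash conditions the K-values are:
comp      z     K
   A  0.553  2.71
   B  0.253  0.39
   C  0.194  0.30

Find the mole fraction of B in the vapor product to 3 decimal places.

Material balance + equilibrium reduce to Σ zᵢ(Kᵢ−1)/(1+V/F(Kᵢ−1)) = 0.
g(0) = ΣzᵢKᵢ − 1 = 0.656 and g(1) = 1 − Σzᵢ/Kᵢ = -0.499, so a root lies in (0, 1).
Iterate (Newton) starting at V/F = 0.5:
  V/F = 0.500: g = 0.0788, g' = -0.890 → V/F = 0.589
  V/F = 0.589: g = -0.0004, g' = -0.906 → V/F = 0.588
Converged at V/F = 0.588.
Compositions from xᵢ = zᵢ/(1+V/F(Kᵢ−1)), yᵢ = Kᵢxᵢ:
  A: x = 0.276, y = 0.747
  B: x = 0.395, y = 0.154
  C: x = 0.330, y = 0.099

y_B = 0.154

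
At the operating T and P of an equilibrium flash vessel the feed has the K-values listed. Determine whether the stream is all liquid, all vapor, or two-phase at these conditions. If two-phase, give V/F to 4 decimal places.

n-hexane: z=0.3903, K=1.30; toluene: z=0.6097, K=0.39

all liquid

ΣzᵢKᵢ = 0.7452; Σzᵢ/Kᵢ = 1.8636.
Since ΣzᵢKᵢ < 1 the mixture is below its bubble point — single liquid phase.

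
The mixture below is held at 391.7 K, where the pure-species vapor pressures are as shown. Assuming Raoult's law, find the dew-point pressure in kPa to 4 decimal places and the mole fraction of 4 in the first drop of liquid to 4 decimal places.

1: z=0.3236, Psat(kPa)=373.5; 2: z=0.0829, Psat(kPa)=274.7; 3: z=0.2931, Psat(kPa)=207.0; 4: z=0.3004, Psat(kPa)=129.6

Pdew = 203.9973 kPa, x_4 = 0.4728

At the dew point ψ → 1, so Σzᵢ/Kᵢ = 1 with Kᵢ = Pᵢˢᵃᵗ/P ⇒ 1/P = Σzᵢ/Pᵢˢᵃᵗ.
1/P = 0.3236/373.5 + 0.0829/274.7 + 0.2931/207.0 + 0.3004/129.6 = 0.0049020 ⇒ P = 203.9973 kPa
xᵢ = zᵢP/Pᵢˢᵃᵗ ⇒ x_4 = 0.3004·203.9973/129.6 = 0.4728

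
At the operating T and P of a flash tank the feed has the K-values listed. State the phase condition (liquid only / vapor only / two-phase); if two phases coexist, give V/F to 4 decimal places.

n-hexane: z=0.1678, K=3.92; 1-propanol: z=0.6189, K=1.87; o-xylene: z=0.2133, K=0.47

vapor only

ΣzᵢKᵢ = 1.9154; Σzᵢ/Kᵢ = 0.8276.
Since Σzᵢ/Kᵢ < 1 the mixture is above its dew point — single vapor phase.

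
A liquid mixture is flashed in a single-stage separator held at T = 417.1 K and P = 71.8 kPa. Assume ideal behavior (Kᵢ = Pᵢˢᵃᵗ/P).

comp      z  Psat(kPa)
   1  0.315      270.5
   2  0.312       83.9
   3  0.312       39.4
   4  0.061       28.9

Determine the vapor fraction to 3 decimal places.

ψ = 0.857

Raoult's law: Kᵢ = Pᵢˢᵃᵗ/P = Pᵢˢᵃᵗ/71.8.
  K_1 = 270.5/71.8 = 3.76741, K_2 = 83.9/71.8 = 1.16852, K_3 = 39.4/71.8 = 0.54875, K_4 = 28.9/71.8 = 0.40251
Material balance + equilibrium reduce to Σ zᵢ(Kᵢ−1)/(1+ψ(Kᵢ−1)) = 0.
Feasibility: ΣzᵢKᵢ = 1.747, Σzᵢ/Kᵢ = 1.071 — both > 1, two phases present.
Newton–Raphson from ψ = 0.5:
  ψ = 0.500: g = 0.1804, g' = -0.582 → ψ = 0.810
  ψ = 0.810: g = 0.0228, g' = -0.476 → ψ = 0.858
  ψ = 0.858: g = -0.0001, g' = -0.479 → ψ = 0.857
Converged at ψ = 0.857.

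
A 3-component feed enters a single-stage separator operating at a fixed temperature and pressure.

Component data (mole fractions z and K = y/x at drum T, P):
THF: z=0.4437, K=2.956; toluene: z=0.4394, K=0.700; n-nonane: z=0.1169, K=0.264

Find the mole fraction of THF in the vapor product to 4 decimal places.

Iterate (Newton) starting at β = 0.57:
  β = 0.5700: g = 0.10313, g' = -0.6250 → β = 0.7350
  β = 0.7350: g = -0.00052, g' = -0.6513 → β = 0.7342
Converged at β = 0.7342.
Compositions from xᵢ = zᵢ/(1+β(Kᵢ−1)), yᵢ = Kᵢxᵢ:
  THF: x = 0.1821, y = 0.5384
  toluene: x = 0.5635, y = 0.3945
  n-nonane: x = 0.2543, y = 0.0671

y_THF = 0.5384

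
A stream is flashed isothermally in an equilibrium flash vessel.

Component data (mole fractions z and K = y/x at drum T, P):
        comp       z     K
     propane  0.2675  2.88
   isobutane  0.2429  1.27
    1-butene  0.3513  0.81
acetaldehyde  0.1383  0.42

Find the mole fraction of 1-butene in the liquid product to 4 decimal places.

x_1-butene = 0.4214

Rachford–Rice: g(ψ) = Σ zᵢ(Kᵢ−1)/(1+ψ(Kᵢ−1)) = 0.
Feasibility: ΣzᵢKᵢ = 1.4215, Σzᵢ/Kᵢ = 1.0471 — both > 1, two phases present.
Iterate (Newton) starting at ψ = 0.5:
  ψ = 0.5000: g = 0.13028, g' = -0.3727 → ψ = 0.8495
  ψ = 0.8495: g = 0.00926, g' = -0.3507 → ψ = 0.8759
  ψ = 0.8759: g = -0.00008, g' = -0.3570 → ψ = 0.8757
Converged at ψ = 0.8757.
Compositions from xᵢ = zᵢ/(1+ψ(Kᵢ−1)), yᵢ = Kᵢxᵢ:
  propane: x = 0.1011, y = 0.2911
  isobutane: x = 0.1965, y = 0.2495
  1-butene: x = 0.4214, y = 0.3413
  acetaldehyde: x = 0.2810, y = 0.1180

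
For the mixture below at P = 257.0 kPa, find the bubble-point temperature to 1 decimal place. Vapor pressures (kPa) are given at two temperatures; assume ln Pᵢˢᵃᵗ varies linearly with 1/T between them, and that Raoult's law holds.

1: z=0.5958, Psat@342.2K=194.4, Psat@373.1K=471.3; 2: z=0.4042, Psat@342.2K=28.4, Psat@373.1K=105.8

T = 365.0 K

Bubble-point temperature: ΣzᵢPᵢˢᵃᵗ(T) = P. Interpolate ln Pᵢˢᵃᵗ = aᵢ + bᵢ/T.
  T = 342.2 K: ΣzᵢPᵢˢᵃᵗ = 127.30 kPa
  T = 373.1 K: ΣzᵢPᵢˢᵃᵗ = 323.56 kPa
  T = 357.6 K: ΣzᵢPᵢˢᵃᵗ = 206.31 kPa
  T = 365.4 K: ΣzᵢPᵢˢᵃᵗ = 259.83 kPa
  T = 361.5 K: ΣzᵢPᵢˢᵃᵗ = 231.78 kPa
  T = 363.4 K: ΣzᵢPᵢˢᵃᵗ = 245.12 kPa
Interpolating between 363.4 K and 365.4 K gives T ≈ 365.0 K.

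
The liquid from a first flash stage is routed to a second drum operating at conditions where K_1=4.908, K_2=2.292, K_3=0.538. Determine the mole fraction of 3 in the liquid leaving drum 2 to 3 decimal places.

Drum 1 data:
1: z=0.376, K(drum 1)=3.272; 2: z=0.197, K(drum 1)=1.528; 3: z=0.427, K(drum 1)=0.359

x_3 (drum 2) = 0.834

Drum 1:
Rachford–Rice: g(ψ₁) = Σ zᵢ(Kᵢ−1)/(1+ψ₁(Kᵢ−1)) = 0.
Feasibility: ΣzᵢKᵢ = 1.685, Σzᵢ/Kᵢ = 1.433 — both > 1, two phases present.
Iterate (Newton) starting at ψ₁ = 0.5:
  ψ₁ = 0.500: g = 0.0794, g' = -0.840 → ψ₁ = 0.595
Converged at ψ₁ = 0.595.
Drum-1 compositions:
  1: x = 0.160, y = 0.523
  2: x = 0.150, y = 0.229
  3: x = 0.690, y = 0.248
Drum-2 feed = drum-1 liquid: z₂ = (0.1599, 0.1499, 0.6902).
Drum 2:
Material balance + equilibrium reduce to Σ zᵢ(Kᵢ−1)/(1+ψ₂(Kᵢ−1)) = 0.
Check two-phase: ΣzᵢKᵢ = 1.500 > 1 and Σzᵢ/Kᵢ = 1.381 > 1, so g(0) = 0.500 > 0 and g(1) = -0.381 < 0.
Iterate (Newton) starting at ψ₂ = 0.33:
  ψ₂ = 0.330: g = 0.0325, g' = -0.794 → ψ₂ = 0.371
  ψ₂ = 0.371: g = 0.0012, g' = -0.736 → ψ₂ = 0.373
Converged at ψ₂ = 0.373.
  1: x = 0.065, y = 0.320
  2: x = 0.101, y = 0.232
  3: x = 0.834, y = 0.449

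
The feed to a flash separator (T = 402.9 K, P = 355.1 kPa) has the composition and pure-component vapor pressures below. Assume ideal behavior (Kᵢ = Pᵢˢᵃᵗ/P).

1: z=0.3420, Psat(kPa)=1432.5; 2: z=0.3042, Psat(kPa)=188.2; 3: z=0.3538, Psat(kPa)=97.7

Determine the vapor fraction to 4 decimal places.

Raoult's law: Kᵢ = Pᵢˢᵃᵗ/P = Pᵢˢᵃᵗ/355.1.
  K_1 = 1432.5/355.1 = 4.034075, K_2 = 188.2/355.1 = 0.529992, K_3 = 97.7/355.1 = 0.275134
Material balance + equilibrium reduce to Σ zᵢ(Kᵢ−1)/(1+ψ(Kᵢ−1)) = 0.
g(0) = ΣzᵢKᵢ − 1 = 0.6382 and g(1) = 1 − Σzᵢ/Kᵢ = -0.9447, so a root lies in (0, 1).
Newton iteration, ψ⁰ = 0.68:
  ψ = 0.6800: g = -0.37713, g' = -1.2036 → ψ = 0.3667
  ψ = 0.3667: g = -0.03085, g' = -1.1484 → ψ = 0.3398
  ψ = 0.3398: g = 0.00048, g' = -1.1857 → ψ = 0.3402
Converged at ψ = 0.3402.

ψ = 0.3402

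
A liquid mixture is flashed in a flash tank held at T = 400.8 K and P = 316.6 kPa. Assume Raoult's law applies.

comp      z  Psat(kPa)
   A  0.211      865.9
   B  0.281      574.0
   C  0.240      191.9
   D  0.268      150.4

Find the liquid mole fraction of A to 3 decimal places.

Raoult's law: Kᵢ = Pᵢˢᵃᵗ/P = Pᵢˢᵃᵗ/316.6.
  K_A = 865.9/316.6 = 2.73500, K_B = 574.0/316.6 = 1.81301, K_C = 191.9/316.6 = 0.60613, K_D = 150.4/316.6 = 0.47505
Rachford–Rice: g(ψ) = Σ zᵢ(Kᵢ−1)/(1+ψ(Kᵢ−1)) = 0.
Feasibility: ΣzᵢKᵢ = 1.359, Σzᵢ/Kᵢ = 1.192 — both > 1, two phases present.
Iterate (Newton) starting at ψ = 0.69:
  ψ = 0.690: g = -0.0374, g' = -0.460 → ψ = 0.609
  ψ = 0.609: g = -0.0002, g' = -0.457 → ψ = 0.608
Converged at ψ = 0.608.
Compositions from xᵢ = zᵢ/(1+ψ(Kᵢ−1)), yᵢ = Kᵢxᵢ:
  A: x = 0.103, y = 0.281
  B: x = 0.188, y = 0.341
  C: x = 0.316, y = 0.191
  D: x = 0.394, y = 0.187

x_A = 0.103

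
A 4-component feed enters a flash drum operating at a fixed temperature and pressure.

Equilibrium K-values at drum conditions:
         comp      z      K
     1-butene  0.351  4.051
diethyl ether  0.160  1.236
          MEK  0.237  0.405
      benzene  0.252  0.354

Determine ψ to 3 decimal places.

ψ = 0.518

Let ψ = V/F and solve Σ zᵢ(Kᵢ−1)/(1+ψ(Kᵢ−1)) = 0.
Feasibility: ΣzᵢKᵢ = 1.805, Σzᵢ/Kᵢ = 1.513 — both > 1, two phases present.
Newton iteration, ψ⁰ = 0.51:
  ψ = 0.510: g = 0.0075, g' = -0.914 → ψ = 0.518
Converged at ψ = 0.518.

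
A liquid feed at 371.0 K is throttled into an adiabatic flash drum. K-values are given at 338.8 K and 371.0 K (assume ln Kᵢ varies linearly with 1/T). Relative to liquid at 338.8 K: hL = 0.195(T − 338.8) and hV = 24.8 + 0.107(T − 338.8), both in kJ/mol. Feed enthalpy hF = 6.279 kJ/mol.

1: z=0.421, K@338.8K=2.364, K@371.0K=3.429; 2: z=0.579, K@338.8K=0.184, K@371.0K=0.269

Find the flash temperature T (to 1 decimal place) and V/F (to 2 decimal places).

Adiabatic flash: solve Rachford–Rice at each trial T, then check hF = ψ·hV(T) + (1−ψ)·hL(T).
  T = 338.8 K: K = (2.364, 0.184), RR gives ψ = 0.091, H_out = 2.268 kJ/mol
  T = 371.0 K: K = (3.429, 0.269), RR gives ψ = 0.338, H_out = 13.694 kJ/mol
  T = 354.9 K: K = (2.871, 0.224), RR gives ψ = 0.233, H_out = 8.597 kJ/mol
  T = 346.9 K: K = (2.613, 0.204), RR gives ψ = 0.170, H_out = 5.668 kJ/mol
  T = 350.9 K: K = (2.740, 0.214), RR gives ψ = 0.203, H_out = 7.176 kJ/mol
  T = 348.9 K: K = (2.676, 0.209), RR gives ψ = 0.187, H_out = 6.434 kJ/mol
Linear interpolation between T = 346.9 (H_out = 5.668) and T = 348.9 (H_out = 6.434) on hF = 6.279 gives T ≈ 348.5 K, at which ψ = 0.18.

T = 348.5 K, V/F = 0.18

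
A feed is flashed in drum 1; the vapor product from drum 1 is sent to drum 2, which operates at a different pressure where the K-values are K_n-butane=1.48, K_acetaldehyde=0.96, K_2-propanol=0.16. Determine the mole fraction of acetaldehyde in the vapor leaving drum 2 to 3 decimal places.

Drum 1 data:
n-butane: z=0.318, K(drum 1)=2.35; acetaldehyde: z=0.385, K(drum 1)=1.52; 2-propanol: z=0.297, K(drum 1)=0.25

Drum 1:
Rachford–Rice: g(ψ₁) = Σ zᵢ(Kᵢ−1)/(1+ψ₁(Kᵢ−1)) = 0.
Feasibility: ΣzᵢKᵢ = 1.407, Σzᵢ/Kᵢ = 1.577 — both > 1, two phases present.
Iterate (Newton) starting at ψ₁ = 0.66:
  ψ₁ = 0.660: g = -0.0650, g' = -0.875 → ψ₁ = 0.586
  ψ₁ = 0.586: g = -0.0040, g' = -0.773 → ψ₁ = 0.580
Converged at ψ₁ = 0.580.
Drum-1 compositions:
  n-butane: x = 0.178, y = 0.419
  acetaldehyde: x = 0.296, y = 0.450
  2-propanol: x = 0.526, y = 0.131
Drum-2 feed = drum-1 vapor: z₂ = (0.4190, 0.4495, 0.1315).
Drum 2:
Rachford–Rice: g(ψ₂) = Σ zᵢ(Kᵢ−1)/(1+ψ₂(Kᵢ−1)) = 0.
Check two-phase: ΣzᵢKᵢ = 1.073 > 1 and Σzᵢ/Kᵢ = 1.573 > 1, so g(0) = 0.073 > 0 and g(1) = -0.573 < 0.
Iterate (Newton) starting at ψ₂ = 0.39:
  ψ₂ = 0.390: g = -0.0131, g' = -0.274 → ψ₂ = 0.342
  ψ₂ = 0.342: g = -0.0005, g' = -0.255 → ψ₂ = 0.340
Converged at ψ₂ = 0.340.
  n-butane: x = 0.360, y = 0.533
  acetaldehyde: x = 0.456, y = 0.437
  2-propanol: x = 0.184, y = 0.029

y_acetaldehyde (drum 2) = 0.437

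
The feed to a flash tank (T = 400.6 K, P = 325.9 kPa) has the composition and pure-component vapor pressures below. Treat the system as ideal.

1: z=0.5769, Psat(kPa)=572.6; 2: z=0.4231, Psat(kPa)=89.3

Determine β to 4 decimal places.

Raoult's law: Kᵢ = Pᵢˢᵃᵗ/P = Pᵢˢᵃᵗ/325.9.
  K_1 = 572.6/325.9 = 1.756981, K_2 = 89.3/325.9 = 0.274010
Let β = V/F and solve Σ zᵢ(Kᵢ−1)/(1+β(Kᵢ−1)) = 0.
Feasibility: ΣzᵢKᵢ = 1.1295, Σzᵢ/Kᵢ = 1.8724 — both > 1, two phases present.
Binary case is linear: z₁(K₁−1)(1+β(K₂−1)) + z₂(K₂−1)(1+β(K₁−1)) = 0
⇒ β = [z₁(K₁−1)+z₂(K₂−1)] / [−(K₁−1)(K₂−1)] = 0.12954/0.54956 = 0.2357

β = 0.2357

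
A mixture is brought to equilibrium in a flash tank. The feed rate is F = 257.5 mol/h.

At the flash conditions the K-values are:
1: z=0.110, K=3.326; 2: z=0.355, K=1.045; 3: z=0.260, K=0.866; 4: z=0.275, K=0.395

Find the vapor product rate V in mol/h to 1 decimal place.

V = 31.5 mol/h

Let β = V/F and solve Σ zᵢ(Kᵢ−1)/(1+β(Kᵢ−1)) = 0.
Check two-phase: ΣzᵢKᵢ = 1.071 > 1 and Σzᵢ/Kᵢ = 1.369 > 1, so g(0) = 0.071 > 0 and g(1) = -0.369 < 0.
Newton–Raphson from β = 0.5:
  β = 0.500: g = -0.1420, g' = -0.340 → β = 0.083
  β = 0.083: g = 0.0202, g' = -0.536 → β = 0.120
  β = 0.120: g = 0.0010, g' = -0.486 → β = 0.122
Converged at β = 0.122.
Then V = β·F = 0.1223·257.5 = 31.5 mol/h and L = F − V = 226.0 mol/h.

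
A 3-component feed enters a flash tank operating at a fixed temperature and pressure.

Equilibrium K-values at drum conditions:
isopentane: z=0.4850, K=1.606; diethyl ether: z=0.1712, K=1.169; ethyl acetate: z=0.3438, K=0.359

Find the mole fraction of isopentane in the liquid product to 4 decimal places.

Let β = V/F and solve Σ zᵢ(Kᵢ−1)/(1+β(Kᵢ−1)) = 0.
Check two-phase: ΣzᵢKᵢ = 1.1025 > 1 and Σzᵢ/Kᵢ = 1.4061 > 1, so g(0) = 0.1025 > 0 and g(1) = -0.4061 < 0.
Iterate (Newton) starting at β = 0.5:
  β = 0.5000: g = -0.07208, g' = -0.4150 → β = 0.3263
  β = 0.3263: g = -0.00586, g' = -0.3544 → β = 0.3098
  β = 0.3098: g = -0.00003, g' = -0.3506 → β = 0.3097
Converged at β = 0.3097.
Compositions from xᵢ = zᵢ/(1+β(Kᵢ−1)), yᵢ = Kᵢxᵢ:
  isopentane: x = 0.4084, y = 0.6558
  diethyl ether: x = 0.1627, y = 0.1902
  ethyl acetate: x = 0.4290, y = 0.1540

x_isopentane = 0.4084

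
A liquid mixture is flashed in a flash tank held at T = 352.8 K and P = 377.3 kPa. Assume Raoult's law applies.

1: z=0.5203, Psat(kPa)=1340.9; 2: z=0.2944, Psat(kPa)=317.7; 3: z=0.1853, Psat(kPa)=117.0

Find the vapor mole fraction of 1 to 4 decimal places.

Raoult's law: Kᵢ = Pᵢˢᵃᵗ/P = Pᵢˢᵃᵗ/377.3.
  K_1 = 1340.9/377.3 = 3.553936, K_2 = 317.7/377.3 = 0.842036, K_3 = 117.0/377.3 = 0.310098
Material balance + equilibrium reduce to Σ zᵢ(Kᵢ−1)/(1+ψ(Kᵢ−1)) = 0.
g(0) = ΣzᵢKᵢ − 1 = 1.1545 and g(1) = 1 − Σzᵢ/Kᵢ = -0.0936, so a root lies in (0, 1).
Newton–Raphson from ψ = 0.45:
  ψ = 0.4500: g = 0.38280, g' = -0.9287 → ψ = 0.8622
  ψ = 0.8622: g = 0.04563, g' = -0.8781 → ψ = 0.9142
  ψ = 0.9142: g = -0.00203, g' = -0.9619 → ψ = 0.9121
Converged at ψ = 0.9121.
Compositions from xᵢ = zᵢ/(1+ψ(Kᵢ−1)), yᵢ = Kᵢxᵢ:
  1: x = 0.1563, y = 0.5554
  2: x = 0.3440, y = 0.2896
  3: x = 0.4998, y = 0.1550

y_1 = 0.5554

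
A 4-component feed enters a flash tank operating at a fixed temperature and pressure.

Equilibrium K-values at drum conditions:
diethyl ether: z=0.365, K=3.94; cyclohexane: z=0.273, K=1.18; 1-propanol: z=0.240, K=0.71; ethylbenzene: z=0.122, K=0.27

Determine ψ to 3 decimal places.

Material balance + equilibrium reduce to Σ zᵢ(Kᵢ−1)/(1+ψ(Kᵢ−1)) = 0.
Check two-phase: ΣzᵢKᵢ = 1.964 > 1 and Σzᵢ/Kᵢ = 1.114 > 1, so g(0) = 0.964 > 0 and g(1) = -0.114 < 0.
Newton–Raphson from ψ = 0.5:
  ψ = 0.500: g = 0.2579, g' = -0.713 → ψ = 0.861
  ψ = 0.861: g = 0.0135, g' = -0.767 → ψ = 0.879
Converged at ψ = 0.879.

ψ = 0.879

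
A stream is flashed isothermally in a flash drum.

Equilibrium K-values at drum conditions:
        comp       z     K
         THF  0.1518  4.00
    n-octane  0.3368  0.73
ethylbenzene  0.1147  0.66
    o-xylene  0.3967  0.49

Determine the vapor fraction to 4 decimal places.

ψ = 0.1034

Material balance + equilibrium reduce to Σ zᵢ(Kᵢ−1)/(1+ψ(Kᵢ−1)) = 0.
Feasibility: ΣzᵢKᵢ = 1.1231, Σzᵢ/Kᵢ = 1.4827 — both > 1, two phases present.
Iterate (Newton) starting at ψ = 0.5:
  ψ = 0.5000: g = -0.24152, g' = -0.4566 → ψ = 0.0000
  ψ = 0.0000: g = 0.12315, g' = -1.5072 → ψ = 0.0817
  ψ = 0.0817: g = 0.02153, g' = -1.0333 → ψ = 0.1025
  ψ = 0.1025: g = 0.00085, g' = -0.9541 → ψ = 0.1034
Converged at ψ = 0.1034.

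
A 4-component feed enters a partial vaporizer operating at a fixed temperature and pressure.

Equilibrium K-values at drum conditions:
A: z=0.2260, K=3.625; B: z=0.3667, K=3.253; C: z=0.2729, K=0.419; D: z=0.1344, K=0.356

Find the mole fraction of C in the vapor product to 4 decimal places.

Material balance + equilibrium reduce to Σ zᵢ(Kᵢ−1)/(1+V/F(Kᵢ−1)) = 0.
Feasibility: ΣzᵢKᵢ = 2.1743, Σzᵢ/Kᵢ = 1.2039 — both > 1, two phases present.
Newton–Raphson from V/F = 0.45:
  V/F = 0.4500: g = 0.34567, g' = -1.0657 → V/F = 0.7744
  V/F = 0.7744: g = 0.03574, g' = -0.9426 → V/F = 0.8123
  V/F = 0.8123: g = -0.00043, g' = -0.9666 → V/F = 0.8118
Converged at V/F = 0.8118.
Compositions from xᵢ = zᵢ/(1+V/F(Kᵢ−1)), yᵢ = Kᵢxᵢ:
  A: x = 0.0722, y = 0.2617
  B: x = 0.1296, y = 0.4216
  C: x = 0.5165, y = 0.2164
  D: x = 0.2817, y = 0.1003

y_C = 0.2164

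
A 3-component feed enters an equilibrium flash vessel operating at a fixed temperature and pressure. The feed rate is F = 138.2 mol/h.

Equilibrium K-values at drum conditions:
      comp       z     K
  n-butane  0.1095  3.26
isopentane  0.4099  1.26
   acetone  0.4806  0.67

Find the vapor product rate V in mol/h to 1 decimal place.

Let ψ = V/F and solve Σ zᵢ(Kᵢ−1)/(1+ψ(Kᵢ−1)) = 0.
g(0) = ΣzᵢKᵢ − 1 = 0.1954 and g(1) = 1 − Σzᵢ/Kᵢ = -0.0762, so a root lies in (0, 1).
Newton iteration, ψ⁰ = 0.5:
  ψ = 0.5000: g = 0.02056, g' = -0.2200 → ψ = 0.5934
  ψ = 0.5934: g = 0.00081, g' = -0.2038 → ψ = 0.5974
Converged at ψ = 0.5974.
Then V = ψ·F = 0.5974·138.2 = 82.6 mol/h and L = F − V = 55.6 mol/h.

V = 82.6 mol/h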